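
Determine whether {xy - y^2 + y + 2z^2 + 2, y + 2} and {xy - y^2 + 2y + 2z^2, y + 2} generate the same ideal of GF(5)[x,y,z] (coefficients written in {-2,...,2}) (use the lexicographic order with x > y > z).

No, the ideals differ.

Since reduced Gröbner bases are canonical representatives of ideals under a given ordering, it suffices to compute and compare them.
Buchberger on the first generating set:
f_1 = xy - y^2 + y + 2z^2 + 2, LT = xy.
f_2 = y + 2, LT = y.

S(f_1,f_2): lcm = xy. S = -2x - y^2 + y + 2z^2 + 2.
  leading term x: no divisor's leading term divides it; move -2x to the remainder.
  leading term y^2: subtract (-y)·f_2 from -y^2 + y + 2z^2 + 2 → -2y + 2z^2 + 2
  leading term y: subtract (-2)·f_2 from -2y + 2z^2 + 2 → 2z^2 + 1
  leading term z^2: no divisor's leading term divides it; move 2z^2 to the remainder.
  leading term 1: no divisor's leading term divides it; move 1 to the remainder.
  remainder -2x + 2z^2 + 1 ≠ 0; add g_3 = -2x + 2z^2 + 1 to the basis.

The other S-polynomials (S(f_1,g_3), S(f_2,g_3)) all reduce to 0 modulo the current basis, so we have a Gröbner basis.
Inter-reduce: drop elements whose leading term is divisible by another's, tail-reduce, and make monic.
Reduced Gröbner basis: {x - z^2 + 2, y + 2}.

Buchberger on the second generating set:
h_1 = xy - y^2 + 2y + 2z^2, LT = xy.
h_2 = y + 2, LT = y.

S(h_1,h_2): lcm = xy. S = -2x - y^2 + 2y + 2z^2.
  leading term x: no divisor's leading term divides it; move -2x to the remainder.
  leading term y^2: subtract (-y)·h_2 from -y^2 + 2y + 2z^2 → -y + 2z^2
  leading term y: subtract (-1)·h_2 from -y + 2z^2 → 2z^2 + 2
  leading term z^2: no divisor's leading term divides it; move 2z^2 to the remainder.
  leading term 1: no divisor's leading term divides it; move 2 to the remainder.
  remainder -2x + 2z^2 + 2 ≠ 0; add k_3 = -2x + 2z^2 + 2 to the basis.

The other S-polynomials (S(h_1,k_3), S(h_2,k_3)) all reduce to 0 modulo the current basis, so we have a Gröbner basis.
Inter-reduce: drop elements whose leading term is divisible by another's, tail-reduce, and make monic.
Reduced Gröbner basis: {x - z^2 - 1, y + 2}.

These differ, so the ideals are not equal.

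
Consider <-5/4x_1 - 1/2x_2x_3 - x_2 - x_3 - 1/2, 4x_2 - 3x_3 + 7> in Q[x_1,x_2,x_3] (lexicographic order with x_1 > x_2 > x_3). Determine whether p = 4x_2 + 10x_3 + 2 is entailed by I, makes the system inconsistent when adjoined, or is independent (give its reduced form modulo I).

First compute the reduced Gröbner basis of I by Buchberger's algorithm.
f_1 = -5/4x_1 - 1/2x_2x_3 - x_2 - x_3 - 1/2, LT = x_1.
f_2 = 4x_2 - 3x_3 + 7, LT = x_2.

The S-polynomials (S(f_1,f_2)) all reduce to 0 modulo the current basis, so we have a Gröbner basis.
Inter-reduce: drop elements whose leading term is divisible by another's, tail-reduce, and make monic.
Reduced Gröbner basis: {x_1 + 3/10x_3^2 + 7/10x_3 - 1, x_2 - 3/4x_3 + 7/4}.
Label its elements g_1 = x_1 + 3/10x_3^2 + 7/10x_3 - 1, g_2 = x_2 - 3/4x_3 + 7/4.

Reduce p = 4x_2 + 10x_3 + 2 modulo G:
  leading term x_2: subtract (4)·g_2 from 4x_2 + 10x_3 + 2 → 13x_3 - 5
  leading term x_3: no divisor's leading term divides it; move 13x_3 to the remainder.
  leading term 1: no divisor's leading term divides it; move -5 to the remainder.
  normal form = 13x_3 - 5.
The normal form is nonzero, so p ∉ I. Since p minus its normal form lies in I, I + (p) = I + (r) where r = 13x_3 - 5; decide whether this ideal is the whole ring.
Run Buchberger on G together with r (pairs among the g_i already reduce to 0 since G is a Gröbner basis):
g_1 = x_1 + 3/10x_3^2 + 7/10x_3 - 1, LT = x_1.
g_2 = x_2 - 3/4x_3 + 7/4, LT = x_2.
r = 13x_3 - 5, LT = x_3.

The S-polynomials (S(g_1,g_2), S(g_1,r), S(g_2,r)) all reduce to 0 modulo the current basis, so we have a Gröbner basis.
Inter-reduce: drop elements whose leading term is divisible by another's, tail-reduce, and make monic.
Reduced Gröbner basis: {x_1 - 116/169, x_2 + 19/13, x_3 - 5/13}.
The reduced Gröbner basis of I + (p) is {x_1 - 116/169, x_2 + 19/13, x_3 - 5/13} ≠ {1}, a proper ideal, so the enlarged system stays consistent: p is independent of I, with normal form 13x_3 - 5.

4x_2 + 10x_3 + 2 is independent of I; its normal form modulo I is 13x_3 - 5.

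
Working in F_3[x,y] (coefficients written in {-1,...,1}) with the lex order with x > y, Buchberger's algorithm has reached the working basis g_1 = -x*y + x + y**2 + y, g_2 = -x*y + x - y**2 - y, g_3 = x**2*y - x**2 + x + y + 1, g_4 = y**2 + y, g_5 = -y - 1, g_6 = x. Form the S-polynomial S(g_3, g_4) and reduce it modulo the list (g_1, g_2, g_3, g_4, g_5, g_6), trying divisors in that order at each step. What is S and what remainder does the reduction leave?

lcm(LM(g_3), LM(g_4)) = x**2*y**2.
S = (lcm/LT(g_3))·g_3 − (lcm/LT(g_4))·g_4 = x**2*y + x*y + y**2 + y.
Reduce S modulo (g_1, g_2, g_3, g_4, g_5, g_6) in that order:
  leading term x**2*y: subtract (-x)·g_1 from x**2*y + x*y + y**2 + y → x**2 + x*y**2 - x*y + y**2 + y
  leading term x**2: subtract (x)·g_6 from x**2 + x*y**2 - x*y + y**2 + y → x*y**2 - x*y + y**2 + y
  leading term x*y**2: subtract (-y)·g_1 from x*y**2 - x*y + y**2 + y → y**3 - y**2 + y
  leading term y**3: subtract (y)·g_4 from y**3 - y**2 + y → y**2 + y
  leading term y**2: subtract (1)·g_4 from y**2 + y → 0
The remainder is 0, so this S-polynomial contributes no new basis element.

S(g_3, g_4) = x**2*y + x*y + y**2 + y; remainder on division = 0.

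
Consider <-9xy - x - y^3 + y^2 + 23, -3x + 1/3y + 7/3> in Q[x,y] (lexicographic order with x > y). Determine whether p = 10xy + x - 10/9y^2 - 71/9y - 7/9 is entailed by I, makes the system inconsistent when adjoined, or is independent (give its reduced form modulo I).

First compute the reduced Gröbner basis of I by Buchberger's algorithm.
f_1 = -9xy - x - y^3 + y^2 + 23, LT = xy.
f_2 = -3x + 1/3y + 7/3, LT = x.

S(f_1,f_2): lcm = xy. S = 1/9x + 1/9y^3 + 7/9y - 23/9.
  leading term x: subtract (-1/27)·f_2 from 1/9x + 1/9y^3 + 7/9y - 23/9 → 1/9y^3 + 64/81y - 200/81
  leading term y^3: no divisor's leading term divides it; move 1/9y^3 to the remainder.
  leading term y: no divisor's leading term divides it; move 64/81y to the remainder.
  leading term 1: no divisor's leading term divides it; move -200/81 to the remainder.
  remainder 1/9y^3 + 64/81y - 200/81 ≠ 0; add h_3 = 1/9y^3 + 64/81y - 200/81 to the basis.

The other S-polynomials (S(f_1,h_3), S(f_2,h_3)) all reduce to 0 modulo the current basis, so we have a Gröbner basis.
Inter-reduce: drop elements whose leading term is divisible by another's, tail-reduce, and make monic.
Reduced Gröbner basis: {x - 1/9y - 7/9, y^3 + 64/9y - 200/9}.
Label its elements g_1 = x - 1/9y - 7/9, g_2 = y^3 + 64/9y - 200/9.

Reduce p = 10xy + x - 10/9y^2 - 71/9y - 7/9 modulo G:
  leading term xy: subtract (10y)·g_1 from 10xy + x - 10/9y^2 - 71/9y - 7/9 → x - 1/9y - 7/9
  leading term x: subtract (1)·g_1 from x - 1/9y - 7/9 → 0
  normal form = 0.
Since the normal form is 0, p ∈ I.

10xy + x - 10/9y^2 - 71/9y - 7/9 lies in I (it reduces to 0).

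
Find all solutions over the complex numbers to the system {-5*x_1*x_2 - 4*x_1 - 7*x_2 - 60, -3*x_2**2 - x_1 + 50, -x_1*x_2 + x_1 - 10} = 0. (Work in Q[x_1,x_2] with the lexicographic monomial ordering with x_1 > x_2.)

Compute a lex Gröbner basis by Buchberger's algorithm.
f_1 = -5*x_1*x_2 - 4*x_1 - 7*x_2 - 60, LT = x_1*x_2.
f_2 = -x_1 - 3*x_2**2 + 50, LT = x_1.
f_3 = -x_1*x_2 + x_1 - 10, LT = x_1*x_2.

S(f_1,f_2): lcm = x_1*x_2. S = 4/5*x_1 - 3*x_2**3 + 257/5*x_2 + 12.
  leading term x_1: subtract (-4/5)·f_2 from 4/5*x_1 - 3*x_2**3 + 257/5*x_2 + 12 → -3*x_2**3 - 12/5*x_2**2 + 257/5*x_2 + 52
  leading term x_2**3: no divisor's leading term divides it; move -3*x_2**3 to the remainder.
  leading term x_2**2: no divisor's leading term divides it; move -12/5*x_2**2 to the remainder.
  leading term x_2: no divisor's leading term divides it; move 257/5*x_2 to the remainder.
  leading term 1: no divisor's leading term divides it; move 52 to the remainder.
  remainder -3*x_2**3 - 12/5*x_2**2 + 257/5*x_2 + 52 ≠ 0; add h_4 = -3*x_2**3 - 12/5*x_2**2 + 257/5*x_2 + 52 to the basis.

S(f_1,f_3): lcm = x_1*x_2. S = 9/5*x_1 + 7/5*x_2 + 2.
  leading term x_1: subtract (-9/5)·f_2 from 9/5*x_1 + 7/5*x_2 + 2 → -27/5*x_2**2 + 7/5*x_2 + 92
  leading term x_2**2: no divisor's leading term divides it; move -27/5*x_2**2 to the remainder.
  leading term x_2: no divisor's leading term divides it; move 7/5*x_2 to the remainder.
  leading term 1: no divisor's leading term divides it; move 92 to the remainder.
  remainder -27/5*x_2**2 + 7/5*x_2 + 92 ≠ 0; add h_5 = -27/5*x_2**2 + 7/5*x_2 + 92 to the basis.

S(f_3,h_4): lcm = x_1*x_2**3. S = -9/5*x_1*x_2**2 + 257/15*x_1*x_2 + 52/3*x_1 + 10*x_2**2.
  leading term x_1*x_2**2: subtract (9/25*x_2)·f_1 from -9/5*x_1*x_2**2 + 257/15*x_1*x_2 + 52/3*x_1 + 10*x_2**2 → 1393/75*x_1*x_2 + 52/3*x_1 + 313/25*x_2**2 + 108/5*x_2
  leading term x_1*x_2: subtract (-1393/375)·f_1 from 1393/75*x_1*x_2 + 52/3*x_1 + 313/25*x_2**2 + 108/5*x_2 → 928/375*x_1 + 313/25*x_2**2 - 1651/375*x_2 - 5572/25
  leading term x_1: subtract (-928/375)·f_2 from 928/375*x_1 + 313/25*x_2**2 - 1651/375*x_2 - 5572/25 → 637/125*x_2**2 - 1651/375*x_2 - 7436/75
  leading term x_2**2: subtract (-637/675)·h_5 from 637/125*x_2**2 - 1651/375*x_2 - 7436/75 → -416/135*x_2 - 1664/135
  leading term x_2: no divisor's leading term divides it; move -416/135*x_2 to the remainder.
  leading term 1: no divisor's leading term divides it; move -1664/135 to the remainder.
  remainder -416/135*x_2 - 1664/135 ≠ 0; add h_6 = -416/135*x_2 - 1664/135 to the basis.

The other S-polynomials (S(f_2,f_3), S(f_1,h_4), S(f_2,h_4), S(f_1,h_5), S(f_2,h_5), S(f_3,h_5), S(h_4,h_5), S(f_1,h_6), S(f_2,h_6), S(f_3,h_6), S(h_4,h_6), S(h_5,h_6)) all reduce to 0 modulo the current basis, so we have a Gröbner basis.
Inter-reduce: drop elements whose leading term is divisible by another's, tail-reduce, and make monic.
Reduced Gröbner basis: {x_1 - 2, x_2 + 4}.

From the last basis element, x_2 + 4 = 0, so x_2 takes values in {-4}. Each choice, substituted upward through the basis, yields the corresponding point(s) of the solution set.
  x_2 = -4: the earlier basis element becomes x_1 - 2 = 0, giving x_1 = 2 — point (2, -4).
Check: every point annihilates each of the original generators.
Zero-dimensionality of the ideal guarantees finitely many solutions over ℂ.

{(2, -4)}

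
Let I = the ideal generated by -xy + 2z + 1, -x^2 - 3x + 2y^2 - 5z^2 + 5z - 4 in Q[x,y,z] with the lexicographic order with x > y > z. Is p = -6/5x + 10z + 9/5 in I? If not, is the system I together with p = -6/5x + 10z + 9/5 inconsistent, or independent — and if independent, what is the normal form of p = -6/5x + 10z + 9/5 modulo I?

-6/5x + 10z + 9/5 is independent of I; its normal form modulo I is -6/5x + 10z + 9/5.

First compute the reduced Gröbner basis of I by Buchberger's algorithm.
f_1 = -xy + 2z + 1, LT = xy.
f_2 = -x^2 - 3x + 2y^2 - 5z^2 + 5z - 4, LT = x^2.

S(f_1,f_2): lcm = x^2y. S = -3xy - 2xz - x + 2y^3 - 5yz^2 + 5yz - 4y.
  reduce S modulo (f_1, f_2):
  remainder -2xz - x + 2y^3 - 5yz^2 + 5yz - 4y - 6z - 3 ≠ 0; add h_3 = -2xz - x + 2y^3 - 5yz^2 + 5yz - 4y - 6z - 3 to the basis.

S(f_1,h_3): lcm = xyz. S = -1/2xy + y^4 - 5/2y^2z^2 + 5/2y^2z - 2y^2 - 3yz - 3/2y - 2z^2 - z.
  reduce S modulo (f_1, f_2, h_3):
  remainder y^4 - 5/2y^2z^2 + 5/2y^2z - 2y^2 - 3yz - 3/2y - 2z^2 - 2z - 1/2 ≠ 0; add h_4 = y^4 - 5/2y^2z^2 + 5/2y^2z - 2y^2 - 3yz - 3/2y - 2z^2 - 2z - 1/2 to the basis.

The other S-polynomials (S(f_2,h_3), S(f_1,h_4), S(f_2,h_4), S(h_3,h_4)) all reduce to 0 modulo the current basis, so we have a Gröbner basis.
Inter-reduce: drop elements whose leading term is divisible by another's, tail-reduce, and make monic.
Reduced Gröbner basis: {x^2 + 3x - 2y^2 + 5z^2 - 5z + 4, xy - 2z - 1, xz + 1/2x - y^3 + 5/2yz^2 - 5/2yz + 2y + 3z + 3/2, y^4 - 5/2y^2z^2 + 5/2y^2z - 2y^2 - 3yz - 3/2y - 2z^2 - 2z - 1/2}.
Label its elements g_1 = x^2 + 3x - 2y^2 + 5z^2 - 5z + 4, g_2 = xy - 2z - 1, g_3 = xz + 1/2x - y^3 + 5/2yz^2 - 5/2yz + 2y + 3z + 3/2, g_4 = y^4 - 5/2y^2z^2 + 5/2y^2z - 2y^2 - 3yz - 3/2y - 2z^2 - 2z - 1/2.

Reduce p = -6/5x + 10z + 9/5 modulo G:
  leading term x: no divisor's leading term divides it; move -6/5x to the remainder.
  leading term z: no divisor's leading term divides it; move 10z to the remainder.
  leading term 1: no divisor's leading term divides it; move 9/5 to the remainder.
  normal form = -6/5x + 10z + 9/5.
The normal form is nonzero, so p ∉ I. Since p minus its normal form lies in I, I + (p) = I + (r) where r = -6/5x + 10z + 9/5; decide whether this ideal is the whole ring.
Run Buchberger on G together with r (pairs among the g_i already reduce to 0 since G is a Gröbner basis):
g_1 = x^2 + 3x - 2y^2 + 5z^2 - 5z + 4, LT = x^2.
g_2 = xy - 2z - 1, LT = xy.
g_3 = xz + 1/2x - y^3 + 5/2yz^2 - 5/2yz + 2y + 3z + 3/2, LT = xz.
g_4 = y^4 - 5/2y^2z^2 + 5/2y^2z - 2y^2 - 3yz - 3/2y - 2z^2 - 2z - 1/2, LT = y^4.
r = -6/5x + 10z + 9/5, LT = x.

S(g_1,r): lcm = x^2. S = 25/3xz + 9/2x - 2y^2 + 5z^2 - 5z + 4.
  reduce S modulo (g_1, g_2, g_3, g_4, r):
  remainder 25/3y^3 - 2y^2 - 125/6yz^2 + 125/6yz - 50/3y + 5z^2 - 245/9z - 8 ≠ 0; add m_6 = 25/3y^3 - 2y^2 - 125/6yz^2 + 125/6yz - 50/3y + 5z^2 - 245/9z - 8 to the basis.

S(g_2,r): lcm = xy. S = 25/3yz + 3/2y - 2z - 1.
  reduce S modulo (g_1, g_2, g_3, g_4, r, m_6):
  remainder 25/3yz + 3/2y - 2z - 1 ≠ 0; add m_7 = 25/3yz + 3/2y - 2z - 1 to the basis.

S(g_3,r): lcm = xz. S = 1/2x - y^3 + 5/2yz^2 - 5/2yz + 2y + 25/3z^2 + 9/2z + 3/2.
  reduce S modulo (g_1, g_2, g_3, g_4, r, m_6, m_7):
  remainder -6/25y^2 + 134/15z^2 + 27/5z + 129/100 ≠ 0; add m_8 = -6/25y^2 + 134/15z^2 + 27/5z + 129/100 to the basis.

S(g_2,m_6): lcm = xy^3. S = 6/25xy^2 + 5/2xyz^2 - 5/2xyz + 2xy - 3/5xz^2 + 49/15xz + 24/25x - 2y^2z - y^2.
  reduce S modulo (g_1, g_2, g_3, g_4, r, m_6, m_7, m_8):
  remainder -864/78125y + 134/25z^3 + 2628/625z^2 + 421533/312500z + 84483/625000 ≠ 0; add m_9 = -864/78125y + 134/25z^3 + 2628/625z^2 + 421533/312500z + 84483/625000 to the basis.

S(g_2,m_9): lcm = xy. S = 209375/432xz^3 + 9125/24xz^2 + 46837/384xz + 3129/256x - 2z - 1.
  reduce S modulo (g_1, g_2, g_3, g_4, r, m_6, m_7, m_8, m_9):
  remainder -41875/144z^4 - 8975/32z^3 - 73117/640z^2 - 1629/80z - 639/512 ≠ 0; add m_10 = -41875/144z^4 - 8975/32z^3 - 73117/640z^2 - 1629/80z - 639/512 to the basis.

The other S-polynomials (S(g_1,g_2), S(g_1,g_3), S(g_1,g_4), S(g_2,g_3), S(g_2,g_4), S(g_3,g_4), S(g_4,r), S(g_1,m_6), S(g_3,m_6), S(g_4,m_6), S(r,m_6), S(g_1,m_7), S(g_2,m_7), S(g_3,m_7), S(g_4,m_7), S(r,m_7), S(m_6,m_7), S(g_1,m_8), S(g_2,m_8), S(g_3,m_8), S(g_4,m_8), S(r,m_8), S(m_6,m_8), S(m_7,m_8), S(g_1,m_9), S(g_3,m_9), S(g_4,m_9), S(r,m_9), S(m_6,m_9), S(m_7,m_9), S(m_8,m_9), S(g_1,m_10), S(g_2,m_10), S(g_3,m_10), S(g_4,m_10), S(r,m_10), S(m_6,m_10), S(m_7,m_10), S(m_8,m_10), S(m_9,m_10)) all reduce to 0 modulo the current basis, so we have a Gröbner basis.
Inter-reduce: drop elements whose leading term is divisible by another's, tail-reduce, and make monic.
Reduced Gröbner basis: {x - 25/3z - 3/2, y - 209375/432z^3 - 9125/24z^2 - 46837/384z - 3129/256, z^4 + 3231/3350z^3 + 658053/1675000z^2 + 14661/209375z + 5751/1340000}.
The reduced Gröbner basis of I + (p) is {x - 25/3z - 3/2, y - 209375/432z^3 - 9125/24z^2 - 46837/384z - 3129/256, z^4 + 3231/3350z^3 + 658053/1675000z^2 + 14661/209375z + 5751/1340000} ≠ {1}, a proper ideal, so the enlarged system stays consistent: p is independent of I, with normal form -6/5x + 10z + 9/5.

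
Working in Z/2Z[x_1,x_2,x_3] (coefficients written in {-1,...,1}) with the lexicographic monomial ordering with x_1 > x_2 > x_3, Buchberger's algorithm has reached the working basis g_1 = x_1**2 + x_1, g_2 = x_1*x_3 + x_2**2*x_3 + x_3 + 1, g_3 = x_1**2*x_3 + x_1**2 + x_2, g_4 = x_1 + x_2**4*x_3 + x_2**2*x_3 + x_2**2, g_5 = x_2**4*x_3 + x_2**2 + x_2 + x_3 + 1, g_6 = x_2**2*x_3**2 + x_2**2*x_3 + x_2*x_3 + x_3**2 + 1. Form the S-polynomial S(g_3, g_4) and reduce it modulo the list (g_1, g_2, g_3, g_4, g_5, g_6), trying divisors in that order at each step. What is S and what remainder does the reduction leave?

S(g_3, g_4) = x_1**2 + x_1*x_2**4*x_3**2 + x_1*x_2**2*x_3**2 + x_1*x_2**2*x_3 + x_2; remainder on division = x_2**3*x_3 + x_2.

lcm(LM(g_3), LM(g_4)) = x_1**2*x_3.
S = (lcm/LT(g_3))·g_3 − (lcm/LT(g_4))·g_4 = x_1**2 + x_1*x_2**4*x_3**2 + x_1*x_2**2*x_3**2 + x_1*x_2**2*x_3 + x_2.
Reduce S modulo (g_1, g_2, g_3, g_4, g_5, g_6) in that order:
  leading term x_1**2: subtract (1)·g_1 from x_1**2 + x_1*x_2**4*x_3**2 + x_1*x_2**2*x_3**2 + x_1*x_2**2*x_3 + x_2 → x_1*x_2**4*x_3**2 + x_1*x_2**2*x_3**2 + x_1*x_2**2*x_3 + x_1 + x_2
  leading term x_1*x_2**4*x_3**2: subtract (x_2**4*x_3)·g_2 from x_1*x_2**4*x_3**2 + x_1*x_2**2*x_3**2 + x_1*x_2**2*x_3 + x_1 + x_2 → x_1*x_2**2*x_3**2 + x_1*x_2**2*x_3 + x_1 + x_2**6*x_3**2 + x_2**4*x_3**2 + x_2**4*x_3 + x_2
  leading term x_1*x_2**2*x_3**2: subtract (x_2**2*x_3)·g_2 from x_1*x_2**2*x_3**2 + x_1*x_2**2*x_3 + x_1 + x_2**6*x_3**2 + x_2**4*x_3**2 + x_2**4*x_3 + x_2 → x_1*x_2**2*x_3 + x_1 + x_2**6*x_3**2 + x_2**4*x_3 + x_2**2*x_3**2 + x_2**2*x_3 + x_2
  leading term x_1*x_2**2*x_3: subtract (x_2**2)·g_2 from x_1*x_2**2*x_3 + x_1 + x_2**6*x_3**2 + x_2**4*x_3 + x_2**2*x_3**2 + x_2**2*x_3 + x_2 → x_1 + x_2**6*x_3**2 + x_2**2*x_3**2 + x_2**2 + x_2
  leading term x_1: subtract (1)·g_4 from x_1 + x_2**6*x_3**2 + x_2**2*x_3**2 + x_2**2 + x_2 → x_2**6*x_3**2 + x_2**4*x_3 + x_2**2*x_3**2 + x_2**2*x_3 + x_2
  leading term x_2**6*x_3**2: subtract (x_2**2*x_3)·g_5 from x_2**6*x_3**2 + x_2**4*x_3 + x_2**2*x_3**2 + x_2**2*x_3 + x_2 → x_2**3*x_3 + x_2
  leading term x_2**3*x_3: no divisor's leading term divides it; move x_2**3*x_3 to the remainder.
  leading term x_2: no divisor's leading term divides it; move x_2 to the remainder.
The remainder x_2**3*x_3 + x_2 is nonzero, so it would be added as the next basis element.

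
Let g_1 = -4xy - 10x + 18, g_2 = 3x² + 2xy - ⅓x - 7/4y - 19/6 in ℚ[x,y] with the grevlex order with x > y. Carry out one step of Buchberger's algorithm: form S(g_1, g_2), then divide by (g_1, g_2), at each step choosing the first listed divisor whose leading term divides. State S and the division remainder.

lcm(LM(g_1), LM(g_2)) = x²y.
S = (lcm/LT(g_1))·g_1 − (lcm/LT(g_2))·g_2 = -⅔xy² + 5/2x² + 1/9xy + 7/12y² - 9/2x + 19/18y.
Reduce S modulo (g_1, g_2) in that order:
  leading term xy²: subtract (⅙y)·g_1 from -⅔xy² + 5/2x² + 1/9xy + 7/12y² - 9/2x + 19/18y → 5/2x² + 16/9xy + 7/12y² - 9/2x - 35/18y
  leading term x²: subtract (⅚)·g_2 from 5/2x² + 16/9xy + 7/12y² - 9/2x - 35/18y → 1/9xy + 7/12y² - 38/9x - 35/72y + 95/36
  leading term xy: subtract (-1/36)·g_1 from 1/9xy + 7/12y² - 38/9x - 35/72y + 95/36 → 7/12y² - 9/2x - 35/72y + 113/36
  leading term y²: no divisor's leading term divides it; move 7/12y² to the remainder.
  leading term x: no divisor's leading term divides it; move -9/2x to the remainder.
  leading term y: no divisor's leading term divides it; move -35/72y to the remainder.
  leading term 1: no divisor's leading term divides it; move 113/36 to the remainder.
The remainder 7/12y² - 9/2x - 35/72y + 113/36 is nonzero, so it would be added as the next basis element.
This is the inner loop of Buchberger's algorithm — each nonzero remainder becomes a new basis element.

S(g_1, g_2) = -⅔xy² + 5/2x² + 1/9xy + 7/12y² - 9/2x + 19/18y; remainder on division = 7/12y² - 9/2x - 35/72y + 113/36.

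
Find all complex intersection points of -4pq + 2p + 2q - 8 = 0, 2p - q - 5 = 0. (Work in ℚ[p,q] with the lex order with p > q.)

{(1, -3), (9/4, -1/2)}

Compute a lex Gröbner basis by Buchberger's algorithm.
f_1 = -4pq + 2p + 2q - 8, LT = pq.
f_2 = 2p - q - 5, LT = p.

S(f_1,f_2): lcm = pq. S = -½p + ½q² + 2q + 2.
  reduce S modulo (f_1, f_2):
  remainder ½q² + 7/4q + ¾ ≠ 0; add h_3 = ½q² + 7/4q + ¾ to the basis.

The other S-polynomials (S(f_1,h_3), S(f_2,h_3)) all reduce to 0 modulo the current basis, so we have a Gröbner basis.
Inter-reduce: drop elements whose leading term is divisible by another's, tail-reduce, and make monic.
Reduced Gröbner basis: {p - ½q - 5/2, q² + 7/2q + 3/2}.

From the last basis element, q² + 7/2q + 3/2 = 0, so q takes values in {-3, -1/2}. Each choice, substituted upward through the basis, yields the corresponding point(s) of the solution set.
  q = -3: the earlier basis element becomes p - 1 = 0, giving p = 1 — point (1, -3).
  q = -1/2: the earlier basis element becomes p - 9/4 = 0, giving p = 9/4 — point (9/4, -1/2).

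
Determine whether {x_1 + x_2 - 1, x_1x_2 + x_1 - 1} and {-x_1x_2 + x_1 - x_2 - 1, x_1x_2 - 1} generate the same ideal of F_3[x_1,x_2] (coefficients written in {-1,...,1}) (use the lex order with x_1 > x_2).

For a fixed monomial order, each ideal has a unique reduced Gröbner basis; comparing bases decides equality.
Buchberger on the first generating set:
f_1 = x_1 + x_2 - 1, LT = x_1.
f_2 = x_1x_2 + x_1 - 1, LT = x_1x_2.

S(f_1,f_2): lcm = x_1x_2. S = -x_1 + x_2^2 - x_2 + 1.
  leading term x_1: subtract (-1)·f_1 from -x_1 + x_2^2 - x_2 + 1 → x_2^2
  leading term x_2^2: no divisor's leading term divides it; move x_2^2 to the remainder.
  remainder x_2^2 ≠ 0; add g_3 = x_2^2 to the basis.

The other S-polynomials (S(f_1,g_3), S(f_2,g_3)) all reduce to 0 modulo the current basis, so we have a Gröbner basis.
Inter-reduce: drop elements whose leading term is divisible by another's, tail-reduce, and make monic.
Reduced Gröbner basis: {x_1 + x_2 - 1, x_2^2}.

Buchberger on the second generating set:
h_1 = -x_1x_2 + x_1 - x_2 - 1, LT = x_1x_2.
h_2 = x_1x_2 - 1, LT = x_1x_2.

S(h_1,h_2): lcm = x_1x_2. S = -x_1 + x_2 - 1.
  leading term x_1: no divisor's leading term divides it; move -x_1 to the remainder.
  leading term x_2: no divisor's leading term divides it; move x_2 to the remainder.
  leading term 1: no divisor's leading term divides it; move -1 to the remainder.
  remainder -x_1 + x_2 - 1 ≠ 0; add k_3 = -x_1 + x_2 - 1 to the basis.

S(h_1,k_3): lcm = x_1x_2. S = -x_1 + x_2^2 + 1.
  leading term x_1: subtract (1)·k_3 from -x_1 + x_2^2 + 1 → x_2^2 - x_2 - 1
  leading term x_2^2: no divisor's leading term divides it; move x_2^2 to the remainder.
  leading term x_2: no divisor's leading term divides it; move -x_2 to the remainder.
  leading term 1: no divisor's leading term divides it; move -1 to the remainder.
  remainder x_2^2 - x_2 - 1 ≠ 0; add k_4 = x_2^2 - x_2 - 1 to the basis.

The other S-polynomials (S(h_2,k_3), S(h_1,k_4), S(h_2,k_4), S(k_3,k_4)) all reduce to 0 modulo the current basis, so we have a Gröbner basis.
Inter-reduce: drop elements whose leading term is divisible by another's, tail-reduce, and make monic.
Reduced Gröbner basis: {x_1 - x_2 + 1, x_2^2 - x_2 - 1}.

Since the reduced bases disagree, the two ideals are not the same.

No, the ideals differ.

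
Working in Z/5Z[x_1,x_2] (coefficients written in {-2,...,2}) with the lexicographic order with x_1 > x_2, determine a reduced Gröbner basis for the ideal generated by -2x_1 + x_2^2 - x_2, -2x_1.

G = {x_1, x_2^2 - x_2}

f_1 = -2x_1 + x_2^2 - x_2, LT = x_1.
f_2 = -2x_1, LT = x_1.

S(f_1,f_2): lcm = x_1. S = 2x_2^2 - 2x_2.
  leading term x_2^2: no divisor's leading term divides it; move 2x_2^2 to the remainder.
  leading term x_2: no divisor's leading term divides it; move -2x_2 to the remainder.
  remainder 2x_2^2 - 2x_2 ≠ 0; add g_3 = 2x_2^2 - 2x_2 to the basis.

S(f_1,g_3): leading monomials are coprime, so the S-polynomial reduces to 0 (Buchberger's first criterion).
S(f_2,g_3): leading monomials are coprime, so the S-polynomial reduces to 0 (Buchberger's first criterion).
Every S-polynomial of the final basis reduces to 0, so we have a Gröbner basis.
Inter-reduce: drop elements whose leading term is divisible by another's, tail-reduce, and make monic.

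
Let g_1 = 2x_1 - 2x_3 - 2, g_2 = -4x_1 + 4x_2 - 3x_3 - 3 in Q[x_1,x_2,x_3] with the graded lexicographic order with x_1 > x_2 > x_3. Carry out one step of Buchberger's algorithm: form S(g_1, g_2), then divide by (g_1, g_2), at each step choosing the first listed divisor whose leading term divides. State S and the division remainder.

S(g_1, g_2) = x_2 - 7/4x_3 - 7/4; remainder on division = x_2 - 7/4x_3 - 7/4.

lcm(LM(g_1), LM(g_2)) = x_1.
S = (lcm/LT(g_1))·g_1 − (lcm/LT(g_2))·g_2 = x_2 - 7/4x_3 - 7/4.
Reduce S modulo (g_1, g_2) in that order:
  leading term x_2: no divisor's leading term divides it; move x_2 to the remainder.
  leading term x_3: no divisor's leading term divides it; move -7/4x_3 to the remainder.
  leading term 1: no divisor's leading term divides it; move -7/4 to the remainder.
The remainder x_2 - 7/4x_3 - 7/4 is nonzero, so it would be added as the next basis element.
This is the inner loop of Buchberger's algorithm — each nonzero remainder becomes a new basis element.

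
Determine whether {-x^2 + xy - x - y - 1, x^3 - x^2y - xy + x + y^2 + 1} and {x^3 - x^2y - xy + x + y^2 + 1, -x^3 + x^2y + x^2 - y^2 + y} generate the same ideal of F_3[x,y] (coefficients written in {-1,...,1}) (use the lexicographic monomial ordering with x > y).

Equality of ideals is decidable: compute both reduced Gröbner bases (unique for the ordering) and check whether they agree.
Buchberger on the first generating set:
f_1 = -x^2 + xy - x - y - 1, LT = x^2.
f_2 = x^3 - x^2y - xy + x + y^2 + 1, LT = x^3.

S(f_1,f_2): lcm = x^3. S = x^2 - xy - y^2 - 1.
  reduce S modulo (f_1, f_2):
  remainder -x - y^2 - y + 1 ≠ 0; add g_3 = -x - y^2 - y + 1 to the basis.

S(f_1,g_3): lcm = x^2. S = -xy^2 + xy - x + y + 1.
  reduce S modulo (f_1, f_2, g_3):
  remainder y^4 - y^2 ≠ 0; add g_4 = y^4 - y^2 to the basis.

The other S-polynomials (S(f_2,g_3), S(f_1,g_4), S(f_2,g_4), S(g_3,g_4)) all reduce to 0 modulo the current basis, so we have a Gröbner basis.
Inter-reduce: drop elements whose leading term is divisible by another's, tail-reduce, and make monic.
Reduced Gröbner basis: {x + y^2 + y - 1, y^4 - y^2}.

Buchberger on the second generating set:
h_1 = x^3 - x^2y - xy + x + y^2 + 1, LT = x^3.
h_2 = -x^3 + x^2y + x^2 - y^2 + y, LT = x^3.

S(h_1,h_2): lcm = x^3. S = x^2 - xy + x + y + 1.
  reduce S modulo (h_1, h_2):
  remainder x^2 - xy + x + y + 1 ≠ 0; add k_3 = x^2 - xy + x + y + 1 to the basis.

S(h_1,k_3): lcm = x^3. S = -x^2 + xy + y^2 + 1.
  reduce S modulo (h_1, h_2, k_3):
  remainder x + y^2 + y - 1 ≠ 0; add k_4 = x + y^2 + y - 1 to the basis.

S(h_1,k_4): lcm = x^3. S = -x^2y^2 + x^2y + x^2 - xy + x + y^2 + 1.
  reduce S modulo (h_1, h_2, k_3, k_4):
  remainder y^5 - y^4 - y^3 + y^2 ≠ 0; add k_5 = y^5 - y^4 - y^3 + y^2 to the basis.

S(k_3,k_4): lcm = x^2. S = -xy^2 + xy - x + y + 1.
  reduce S modulo (h_1, h_2, k_3, k_4, k_5):
  remainder y^4 - y^2 ≠ 0; add k_6 = y^4 - y^2 to the basis.

The other S-polynomials (S(h_2,k_3), S(h_2,k_4), S(h_1,k_5), S(h_2,k_5), S(k_3,k_5), S(k_4,k_5), S(h_1,k_6), S(h_2,k_6), S(k_3,k_6), S(k_4,k_6), S(k_5,k_6)) all reduce to 0 modulo the current basis, so we have a Gröbner basis.
Inter-reduce: drop elements whose leading term is divisible by another's, tail-reduce, and make monic.
Reduced Gröbner basis: {x + y^2 + y - 1, y^4 - y^2}.

These coincide, so the ideals are equal.

Yes, the ideals are equal.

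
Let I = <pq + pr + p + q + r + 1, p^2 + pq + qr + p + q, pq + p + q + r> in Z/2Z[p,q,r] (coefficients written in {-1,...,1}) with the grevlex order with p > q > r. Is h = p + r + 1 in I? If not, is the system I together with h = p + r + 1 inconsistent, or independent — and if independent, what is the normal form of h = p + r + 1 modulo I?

First compute the reduced Gröbner basis of I by Buchberger's algorithm.
f_1 = pq + pr + p + q + r + 1, LT = pq.
f_2 = p^2 + pq + qr + p + q, LT = p^2.
f_3 = pq + p + q + r, LT = pq.

S(f_1,f_2): lcm = p^2q. S = pq^2 + p^2r + q^2r + p^2 + q^2 + pr + p.
  reduce S modulo (f_1, f_2, f_3):
  remainder q^2r + qr^2 + qr ≠ 0; add k_4 = q^2r + qr^2 + qr to the basis.

S(f_1,f_3): lcm = pq. S = pr + 1.
  reduce S modulo (f_1, f_2, f_3, k_4):
  remainder pr + 1 ≠ 0; add k_5 = pr + 1 to the basis.

S(f_2,f_3): lcm = p^2q. S = pq^2 + q^2r + p^2 + q^2 + pr.
  reduce S modulo (f_1, f_2, f_3, k_4, k_5):
  remainder qr^2 + r^2 + p ≠ 0; add k_6 = qr^2 + r^2 + p to the basis.

S(f_3,k_4): lcm = pq^2r. S = pqr^2 + q^2r + qr^2.
  reduce S modulo (f_1, f_2, f_3, k_4, k_5, k_6):
  remainder r^3 + qr + r^2 + p + r ≠ 0; add k_7 = r^3 + qr + r^2 + p + r to the basis.

S(f_1,k_5): lcm = pqr. S = pr^2 + pr + qr + r^2 + q + r.
  reduce S modulo (f_1, f_2, f_3, k_4, k_5, k_6, k_7):
  remainder qr + r^2 + q + 1 ≠ 0; add k_8 = qr + r^2 + q + 1 to the basis.

S(k_4,k_5): lcm = pq^2r. S = pqr^2 + pqr + q^2.
  reduce S modulo (f_1, f_2, f_3, k_4, k_5, k_6, k_7, k_8):
  remainder q^2 + r^2 + 1 ≠ 0; add k_9 = q^2 + r^2 + 1 to the basis.

The other S-polynomials (S(f_1,k_4), S(f_2,k_4), S(f_2,k_5), S(f_3,k_5), S(f_1,k_6), S(f_2,k_6), S(f_3,k_6), S(k_4,k_6), S(k_5,k_6), S(f_1,k_7), S(f_2,k_7), S(f_3,k_7), S(k_4,k_7), S(k_5,k_7), S(k_6,k_7), S(f_1,k_8), S(f_2,k_8), S(f_3,k_8), S(k_4,k_8), S(k_5,k_8), S(k_6,k_8), S(k_7,k_8), S(f_1,k_9), S(f_2,k_9), S(f_3,k_9), S(k_4,k_9), S(k_5,k_9), S(k_6,k_9), S(k_7,k_9), S(k_8,k_9)) all reduce to 0 modulo the current basis, so we have a Gröbner basis.
Inter-reduce: drop elements whose leading term is divisible by another's, tail-reduce, and make monic.
Reduced Gröbner basis: {r^3 + p + q + r + 1, p^2 + r^2 + q + r + 1, pq + p + q + r, q^2 + r^2 + 1, pr + 1, qr + r^2 + q + 1}.
Label its elements g_1 = r^3 + p + q + r + 1, g_2 = p^2 + r^2 + q + r + 1, g_3 = pq + p + q + r, g_4 = q^2 + r^2 + 1, g_5 = pr + 1, g_6 = qr + r^2 + q + 1.

Reduce h = p + r + 1 modulo G:
  leading term p: no divisor's leading term divides it; move p to the remainder.
  leading term r: no divisor's leading term divides it; move r to the remainder.
  leading term 1: no divisor's leading term divides it; move 1 to the remainder.
  normal form = p + r + 1.
The normal form is nonzero, so h ∉ I. Since h minus its normal form lies in I, I + (h) = I + (n) where n = p + r + 1; decide whether this ideal is the whole ring.
Run Buchberger on G together with n (pairs among the g_i already reduce to 0 since G is a Gröbner basis):
g_1 = r^3 + p + q + r + 1, LT = r^3.
g_2 = p^2 + r^2 + q + r + 1, LT = p^2.
g_3 = pq + p + q + r, LT = pq.
g_4 = q^2 + r^2 + 1, LT = q^2.
g_5 = pr + 1, LT = pr.
g_6 = qr + r^2 + q + 1, LT = qr.
n = p + r + 1, LT = p.

S(g_2,n): lcm = p^2. S = pr + r^2 + p + q + r + 1.
  reduce S modulo (g_1, g_2, g_3, g_4, g_5, g_6, n):
  remainder r^2 + q + 1 ≠ 0; add m_8 = r^2 + q + 1 to the basis.

S(g_3,n): lcm = pq. S = qr + p + r.
  reduce S modulo (g_1, g_2, g_3, g_4, g_5, g_6, n, m_8):
  remainder 1 ≠ 0; add m_9 = 1 to the basis.

The other S-polynomials (S(g_1,g_2), S(g_1,g_3), S(g_1,g_4), S(g_1,g_5), S(g_1,g_6), S(g_1,n), S(g_2,g_3), S(g_2,g_4), S(g_2,g_5), S(g_2,g_6), S(g_3,g_4), S(g_3,g_5), S(g_3,g_6), S(g_4,g_5), S(g_4,g_6), S(g_4,n), S(g_5,g_6), S(g_5,n), S(g_6,n), S(g_1,m_8), S(g_2,m_8), S(g_3,m_8), S(g_4,m_8), S(g_5,m_8), S(g_6,m_8), S(n,m_8), S(g_1,m_9), S(g_2,m_9), S(g_3,m_9), S(g_4,m_9), S(g_5,m_9), S(g_6,m_9), S(n,m_9), S(m_8,m_9)) all reduce to 0 modulo the current basis, so we have a Gröbner basis.
Inter-reduce: drop elements whose leading term is divisible by another's, tail-reduce, and make monic.
Reduced Gröbner basis: {1}.
The reduced Gröbner basis of I + (h) is {1}: the ideal is the whole ring, so the enlarged system has no common solution — adjoining h is inconsistent.

Ideal membership is decidable via reduction modulo a Gröbner basis.

Adjoining p + r + 1 makes the ideal the whole ring: the system is inconsistent.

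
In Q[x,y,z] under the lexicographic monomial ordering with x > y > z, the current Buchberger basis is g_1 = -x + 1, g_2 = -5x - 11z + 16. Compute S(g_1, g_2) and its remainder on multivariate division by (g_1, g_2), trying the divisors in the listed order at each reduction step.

S(g_1, g_2) = -11/5z + 11/5; remainder on division = -11/5z + 11/5.

lcm(LM(g_1), LM(g_2)) = x.
S = (lcm/LT(g_1))·g_1 − (lcm/LT(g_2))·g_2 = -11/5z + 11/5.
Reduce S modulo (g_1, g_2) in that order:
  leading term z: no divisor's leading term divides it; move -11/5z to the remainder.
  leading term 1: no divisor's leading term divides it; move 11/5 to the remainder.
The remainder -11/5z + 11/5 is nonzero, so it would be added as the next basis element.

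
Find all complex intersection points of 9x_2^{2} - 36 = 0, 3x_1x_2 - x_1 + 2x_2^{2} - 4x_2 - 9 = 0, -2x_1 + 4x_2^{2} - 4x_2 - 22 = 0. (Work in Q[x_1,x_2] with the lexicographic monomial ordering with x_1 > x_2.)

{(1, -2)}

Compute a lex Gröbner basis by Buchberger's algorithm.
f_1 = 9x_2^{2} - 36, LT = x_2^{2}.
f_2 = 3x_1x_2 - x_1 + 2x_2^{2} - 4x_2 - 9, LT = x_1x_2.
f_3 = -2x_1 + 4x_2^{2} - 4x_2 - 22, LT = x_1.

S(f_1,f_2): lcm = x_1x_2^{2}. S = \tfrac{1}{3}x_1x_2 - 4x_1 - \tfrac{2}{3}x_2^{3} + \tfrac{4}{3}x_2^{2} + 3x_2.
  leading term x_1x_2: subtract (\tfrac{1}{9})·f_2 from \tfrac{1}{3}x_1x_2 - 4x_1 - \tfrac{2}{3}x_2^{3} + \tfrac{4}{3}x_2^{2} + 3x_2 → -\tfrac{35}{9}x_1 - \tfrac{2}{3}x_2^{3} + \tfrac{10}{9}x_2^{2} + \tfrac{31}{9}x_2 + 1
  leading term x_1: subtract (\tfrac{35}{18})·f_3 from -\tfrac{35}{9}x_1 - \tfrac{2}{3}x_2^{3} + \tfrac{10}{9}x_2^{2} + \tfrac{31}{9}x_2 + 1 → -\tfrac{2}{3}x_2^{3} - \tfrac{20}{3}x_2^{2} + \tfrac{101}{9}x_2 + \tfrac{394}{9}
  leading term x_2^{3}: subtract (-\tfrac{2}{27}x_2)·f_1 from -\tfrac{2}{3}x_2^{3} - \tfrac{20}{3}x_2^{2} + \tfrac{101}{9}x_2 + \tfrac{394}{9} → -\tfrac{20}{3}x_2^{2} + \tfrac{77}{9}x_2 + \tfrac{394}{9}
  leading term x_2^{2}: subtract (-\tfrac{20}{27})·f_1 from -\tfrac{20}{3}x_2^{2} + \tfrac{77}{9}x_2 + \tfrac{394}{9} → \tfrac{77}{9}x_2 + \tfrac{154}{9}
  leading term x_2: no divisor's leading term divides it; move \tfrac{77}{9}x_2 to the remainder.
  leading term 1: no divisor's leading term divides it; move \tfrac{154}{9} to the remainder.
  remainder \tfrac{77}{9}x_2 + \tfrac{154}{9} ≠ 0; add h_4 = \tfrac{77}{9}x_2 + \tfrac{154}{9} to the basis.

S(f_1,f_3): leading monomials are coprime, so the S-polynomial reduces to 0 (Buchberger's first criterion).
S(f_2,f_3): lcm = x_1x_2. S = -\tfrac{1}{3}x_1 + 2x_2^{3} - \tfrac{4}{3}x_2^{2} - \tfrac{37}{3}x_2 - 3.
  leading term x_1: subtract (\tfrac{1}{6})·f_3 from -\tfrac{1}{3}x_1 + 2x_2^{3} - \tfrac{4}{3}x_2^{2} - \tfrac{37}{3}x_2 - 3 → 2x_2^{3} - 2x_2^{2} - \tfrac{35}{3}x_2 + \tfrac{2}{3}
  leading term x_2^{3}: subtract (\tfrac{2}{9}x_2)·f_1 from 2x_2^{3} - 2x_2^{2} - \tfrac{35}{3}x_2 + \tfrac{2}{3} → -2x_2^{2} - \tfrac{11}{3}x_2 + \tfrac{2}{3}
  leading term x_2^{2}: subtract (-\tfrac{2}{9})·f_1 from -2x_2^{2} - \tfrac{11}{3}x_2 + \tfrac{2}{3} → -\tfrac{11}{3}x_2 - \tfrac{22}{3}
  leading term x_2: subtract (-\tfrac{3}{7})·h_4 from -\tfrac{11}{3}x_2 - \tfrac{22}{3} → 0
  remainder 0.

S(f_1,h_4): lcm = x_2^{2}. S = -2x_2 - 4.
  leading term x_2: subtract (-\tfrac{18}{77})·h_4 from -2x_2 - 4 → 0
  remainder 0.

S(f_2,h_4): lcm = x_1x_2. S = -\tfrac{7}{3}x_1 + \tfrac{2}{3}x_2^{2} - \tfrac{4}{3}x_2 - 3.
  leading term x_1: subtract (\tfrac{7}{6})·f_3 from -\tfrac{7}{3}x_1 + \tfrac{2}{3}x_2^{2} - \tfrac{4}{3}x_2 - 3 → -4x_2^{2} + \tfrac{10}{3}x_2 + \tfrac{68}{3}
  leading term x_2^{2}: subtract (-\tfrac{4}{9})·f_1 from -4x_2^{2} + \tfrac{10}{3}x_2 + \tfrac{68}{3} → \tfrac{10}{3}x_2 + \tfrac{20}{3}
  leading term x_2: subtract (\tfrac{30}{77})·h_4 from \tfrac{10}{3}x_2 + \tfrac{20}{3} → 0
  remainder 0.

S(f_3,h_4): leading monomials are coprime, so the S-polynomial reduces to 0 (Buchberger's first criterion).
Every S-polynomial of the final basis reduces to 0, so we have a Gröbner basis.
Inter-reduce: drop elements whose leading term is divisible by another's, tail-reduce, and make monic.
Reduced Gröbner basis: {x_1 - 1, x_2 + 2}.

From the last basis element, x_2 + 2 = 0, so x_2 takes values in {-2}. Each choice, substituted upward through the basis, yields the corresponding point(s) of the solution set.
  x_2 = -2: the earlier basis element becomes x_1 - 1 = 0, giving x_1 = 1 — point (1, -2).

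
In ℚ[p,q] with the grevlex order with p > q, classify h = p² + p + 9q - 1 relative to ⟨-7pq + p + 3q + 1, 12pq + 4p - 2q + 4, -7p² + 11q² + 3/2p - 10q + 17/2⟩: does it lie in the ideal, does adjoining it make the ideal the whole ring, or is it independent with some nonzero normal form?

First compute the reduced Gröbner basis of I by Buchberger's algorithm.
f_1 = -7pq + p + 3q + 1, LT = pq.
f_2 = 12pq + 4p - 2q + 4, LT = pq.
f_3 = -7p² + 11q² + 3/2p - 10q + 17/2, LT = p².

S(f_1,f_2): lcm = pq. S = -10/21p - 11/42q - 10/21.
  leading term p: no divisor's leading term divides it; move -10/21p to the remainder.
  leading term q: no divisor's leading term divides it; move -11/42q to the remainder.
  leading term 1: no divisor's leading term divides it; move -10/21 to the remainder.
  remainder -10/21p - 11/42q - 10/21 ≠ 0; add k_4 = -10/21p - 11/42q - 10/21 to the basis.

S(f_1,f_3): lcm = p²q. S = 11/7q³ - 1/7p² - 3/14pq - 10/7q² - 1/7p + 17/14q.
  leading term q³: no divisor's leading term divides it; move 11/7q³ to the remainder.
  leading term p²: subtract (1/49)·f_3 from -1/7p² - 3/14pq - 10/7q² - 1/7p + 17/14q → -3/14pq - 81/49q² - 17/98p + 139/98q - 17/98
  leading term pq: subtract (3/98)·f_1 from -3/14pq - 81/49q² - 17/98p + 139/98q - 17/98 → -81/49q² - 10/49p + 65/49q - 10/49
  leading term q²: no divisor's leading term divides it; move -81/49q² to the remainder.
  leading term p: subtract (3/7)·k_4 from -10/49p + 65/49q - 10/49 → 141/98q
  leading term q: no divisor's leading term divides it; move 141/98q to the remainder.
  remainder 11/7q³ - 81/49q² + 141/98q ≠ 0; add k_5 = 11/7q³ - 81/49q² + 141/98q to the basis.

S(f_2,f_3): lcm = p²q. S = 11/7q³ + ⅓p² + 1/21pq - 10/7q² + ⅓p + 17/14q.
  leading term q³: subtract (1)·k_5 from 11/7q³ + ⅓p² + 1/21pq - 10/7q² + ⅓p + 17/14q → ⅓p² + 1/21pq + 11/49q² + ⅓p - 11/49q
  leading term p²: subtract (-1/21)·f_3 from ⅓p² + 1/21pq + 11/49q² + ⅓p - 11/49q → 1/21pq + 110/147q² + 17/42p - 103/147q + 17/42
  leading term pq: subtract (-1/147)·f_1 from 1/21pq + 110/147q² + 17/42p - 103/147q + 17/42 → 110/147q² + 121/294p - 100/147q + 121/294
  leading term q²: no divisor's leading term divides it; move 110/147q² to the remainder.
  leading term p: subtract (-121/140)·k_4 from 121/294p - 100/147q + 121/294 → -1777/1960q
  leading term q: no divisor's leading term divides it; move -1777/1960q to the remainder.
  remainder 110/147q² - 1777/1960q ≠ 0; add k_6 = 110/147q² - 1777/1960q to the basis.

S(f_1,k_4): lcm = pq. S = -11/20q² - 1/7p - 10/7q - 1/7.
  leading term q²: subtract (-147/200)·k_6 from -11/20q² - 1/7p - 10/7q - 1/7 → -1/7p - 117317/56000q - 1/7
  leading term p: subtract (3/10)·k_4 from -1/7p - 117317/56000q - 1/7 → -16131/8000q
  leading term q: no divisor's leading term divides it; move -16131/8000q to the remainder.
  remainder -16131/8000q ≠ 0; add k_7 = -16131/8000q to the basis.

The other S-polynomials (S(f_2,k_4), S(f_3,k_4), S(f_1,k_5), S(f_2,k_5), S(f_3,k_5), S(k_4,k_5), S(f_1,k_6), S(f_2,k_6), S(f_3,k_6), S(k_4,k_6), S(k_5,k_6), S(f_1,k_7), S(f_2,k_7), S(f_3,k_7), S(k_4,k_7), S(k_5,k_7), S(k_6,k_7)) all reduce to 0 modulo the current basis, so we have a Gröbner basis.
Inter-reduce: drop elements whose leading term is divisible by another's, tail-reduce, and make monic.
Reduced Gröbner basis: {p + 1, q}.
Label its elements g_1 = p + 1, g_2 = q.

Reduce h = p² + p + 9q - 1 modulo G:
  leading term p²: subtract (p)·g_1 from p² + p + 9q - 1 → 9q - 1
  leading term q: subtract (9)·g_2 from 9q - 1 → -1
  leading term 1: no divisor's leading term divides it; move -1 to the remainder.
  normal form = -1.
The normal form is nonzero, so h ∉ I. Since h minus its normal form lies in I, I + (h) = I + (r) where r = -1; decide whether this ideal is the whole ring.
Here r = -1 is a nonzero constant, hence a unit: 1 ∈ I + (h), the Gröbner basis of I + (h) is {1}, and the enlarged system has no common solution — adjoining h is inconsistent.

Adjoining p² + p + 9q - 1 makes the ideal the whole ring: the system is inconsistent.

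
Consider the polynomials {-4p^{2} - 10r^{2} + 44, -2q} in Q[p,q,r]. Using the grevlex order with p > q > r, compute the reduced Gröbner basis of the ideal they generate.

This is the nonlinear analogue of row-reducing a linear system.

f_1 = -4p^{2} - 10r^{2} + 44, LT = p^{2}.
f_2 = -2q, LT = q.

The S-polynomials (S(f_1,f_2)) all reduce to 0 modulo the current basis, so we have a Gröbner basis.

G = {p^{2} + \tfrac{5}{2}r^{2} - 11, q}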